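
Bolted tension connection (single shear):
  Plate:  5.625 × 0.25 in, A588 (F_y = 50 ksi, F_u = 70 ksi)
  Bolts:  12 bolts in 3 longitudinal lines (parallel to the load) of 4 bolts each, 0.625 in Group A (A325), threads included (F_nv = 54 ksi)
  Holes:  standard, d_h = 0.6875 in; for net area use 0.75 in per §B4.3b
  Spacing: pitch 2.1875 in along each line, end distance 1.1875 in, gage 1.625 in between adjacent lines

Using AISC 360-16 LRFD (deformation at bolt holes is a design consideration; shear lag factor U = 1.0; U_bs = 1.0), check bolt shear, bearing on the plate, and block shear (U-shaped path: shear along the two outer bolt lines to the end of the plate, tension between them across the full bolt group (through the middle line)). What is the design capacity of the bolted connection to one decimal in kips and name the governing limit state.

Bolt shear: A_b = π(0.625)²/4 = 0.3068 in². φR_n = 0.75 × 54 × 0.3068 × 12 × 1 = 149.1 kips.
Bearing (0.25 in plate, F_u = 70 ksi): end bolts L_c = 1.1875 − 0.6875/2 = 0.84375, R_n = min(1.2×0.84375×0.25×70, 2.4×0.625×0.25×70) = 17.719 kips/bolt; interior L_c = 2.1875 − 0.6875 = 1.5, R_n = 26.25 kips/bolt. φR_n = 0.75 × (3×17.719 + 9×26.25) = 217.1 kips.
Block shear: shear path 2×[1.1875+3×2.1875] = 2×7.75 in, A_gv = 3.875, A_nv = 2×(7.75 − 3.5×0.75)×0.25 = 2.5625 in²; tension across gage: (3.25 − 2×0.75)×0.25 = 0.4375 in². R_n = min(0.6×70×2.5625, 0.6×50×3.875) + 1.0×70×0.4375 = min(107.63, 116.25) + 30.625 = 138.26 kips. φR_n = 0.75 × 138.26 = 103.7 kips.
Governing: min(149.1, 217.1, 103.7) = 103.7 kips → block shear.

103.7 kips (block shear governs)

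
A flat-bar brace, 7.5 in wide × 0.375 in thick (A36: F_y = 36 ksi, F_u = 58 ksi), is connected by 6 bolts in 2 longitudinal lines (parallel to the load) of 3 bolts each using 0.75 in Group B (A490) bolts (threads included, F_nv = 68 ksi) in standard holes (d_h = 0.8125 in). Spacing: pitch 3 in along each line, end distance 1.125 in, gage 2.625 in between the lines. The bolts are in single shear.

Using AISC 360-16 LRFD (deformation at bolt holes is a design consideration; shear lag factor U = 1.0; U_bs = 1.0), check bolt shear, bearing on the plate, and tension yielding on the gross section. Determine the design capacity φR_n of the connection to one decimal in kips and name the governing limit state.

Bolt shear: A_b = π(0.75)²/4 = 0.44179 in². φR_n = 0.75 × 68 × 0.44179 × 6 × 1 = 135.2 kips.
Bearing (0.375 in plate, F_u = 58 ksi): end bolts L_c = 1.125 − 0.8125/2 = 0.71875, R_n = min(1.2×0.71875×0.375×58, 2.4×0.75×0.375×58) = 18.759 kips/bolt; interior L_c = 3 − 0.8125 = 2.1875, R_n = 39.15 kips/bolt. φR_n = 0.75 × (2×18.759 + 4×39.15) = 145.6 kips.
Tension yield (gross): A_g = 7.5×0.375 = 2.8125 in². φR_n = 0.90 × 36 × 2.8125 = 91.1 kips.
Governing: min(135.2, 145.6, 91.1) = 91.1 kips → gross-section yield.

91.1 kips (gross-section yield governs)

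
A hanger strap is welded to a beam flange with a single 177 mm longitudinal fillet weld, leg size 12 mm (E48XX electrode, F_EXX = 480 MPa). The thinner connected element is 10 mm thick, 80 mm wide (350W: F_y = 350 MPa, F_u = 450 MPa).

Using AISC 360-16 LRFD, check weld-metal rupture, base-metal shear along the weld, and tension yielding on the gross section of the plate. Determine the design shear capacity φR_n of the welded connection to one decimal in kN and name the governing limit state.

252.0 kN (gross-section yield governs)

Weld metal: throat = 0.707×12 = 8.484 mm, L = 177 mm. φR_n = 0.75 × 0.6 × 480 × 8.484 × 177 = 324.4 kN.
Base metal shear (10 mm plate): yield φR_n = 1.0×0.6×350×10×177 = 371.7 kN; rupture φR_n = 0.75×0.6×450×10×177 = 358.4 kN; take 358.4 kN (rupture).
Tension yield (gross): A_g = 80×10 = 800 mm². φR_n = 0.90 × 350 × 800 = 252.0 kN.
Governing: min(324.4, 358.4, 252.0) = 252.0 kN → gross-section yield.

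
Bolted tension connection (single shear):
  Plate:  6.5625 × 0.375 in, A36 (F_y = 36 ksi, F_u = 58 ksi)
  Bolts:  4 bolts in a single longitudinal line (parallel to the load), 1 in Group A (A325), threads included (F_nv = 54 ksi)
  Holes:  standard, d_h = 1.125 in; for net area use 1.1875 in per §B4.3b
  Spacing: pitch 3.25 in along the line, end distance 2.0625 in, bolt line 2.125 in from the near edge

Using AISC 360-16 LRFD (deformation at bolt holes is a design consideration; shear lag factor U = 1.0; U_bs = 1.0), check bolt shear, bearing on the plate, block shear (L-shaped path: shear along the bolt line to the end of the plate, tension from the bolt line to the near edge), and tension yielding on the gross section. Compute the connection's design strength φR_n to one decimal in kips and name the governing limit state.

79.7 kips (gross-section yield governs)

Bolt shear: A_b = π(1)²/4 = 0.7854 in². φR_n = 0.75 × 54 × 0.7854 × 4 × 1 = 127.2 kips.
Bearing (0.375 in plate, F_u = 58 ksi): end bolts L_c = 2.0625 − 1.125/2 = 1.5, R_n = min(1.2×1.5×0.375×58, 2.4×1×0.375×58) = 39.15 kips/bolt; interior L_c = 3.25 − 1.125 = 2.125, R_n = 52.2 kips/bolt. φR_n = 0.75 × (1×39.15 + 3×52.2) = 146.8 kips.
Block shear: shear path 1×[2.0625+3×3.25] = 1×11.8125 in, A_gv = 4.4297, A_nv = 1×(11.8125 − 3.5×1.1875)×0.375 = 2.8711 in²; tension to near edge: (2.125 − 0.5×1.1875)×0.375 = 0.57422 in². R_n = min(0.6×58×2.8711, 0.6×36×4.4297) + 1.0×58×0.57422 = min(99.914, 95.682) + 33.305 = 128.99 kips. φR_n = 0.75 × 128.99 = 96.7 kips.
Tension yield (gross): A_g = 6.5625×0.375 = 2.4609 in². φR_n = 0.90 × 36 × 2.4609 = 79.7 kips.
Governing: min(127.2, 146.8, 96.7, 79.7) = 79.7 kips → gross-section yield.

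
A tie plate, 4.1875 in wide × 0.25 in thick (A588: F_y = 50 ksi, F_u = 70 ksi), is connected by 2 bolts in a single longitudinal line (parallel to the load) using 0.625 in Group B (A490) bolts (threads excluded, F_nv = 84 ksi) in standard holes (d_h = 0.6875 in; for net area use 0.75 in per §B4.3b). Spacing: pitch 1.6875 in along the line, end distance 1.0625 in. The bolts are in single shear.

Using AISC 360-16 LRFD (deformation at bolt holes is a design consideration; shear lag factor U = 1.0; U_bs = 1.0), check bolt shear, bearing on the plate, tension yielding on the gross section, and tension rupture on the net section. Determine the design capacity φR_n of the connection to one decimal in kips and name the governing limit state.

27.1 kips (bearing governs)

Bolt shear: A_b = π(0.625)²/4 = 0.3068 in². φR_n = 0.75 × 84 × 0.3068 × 2 × 1 = 38.7 kips.
Bearing (0.25 in plate, F_u = 70 ksi): end bolts L_c = 1.0625 − 0.6875/2 = 0.71875, R_n = min(1.2×0.71875×0.25×70, 2.4×0.625×0.25×70) = 15.094 kips/bolt; interior L_c = 1.6875 − 0.6875 = 1, R_n = 21 kips/bolt. φR_n = 0.75 × (1×15.094 + 1×21) = 27.1 kips.
Tension yield (gross): A_g = 4.1875×0.25 = 1.0469 in². φR_n = 0.90 × 50 × 1.0469 = 47.1 kips.
Tension rupture (net): A_n = (4.1875 − 1×0.75)×0.25 = 0.85938 in² (U = 1.0, A_e = A_n). φR_n = 0.75 × 70 × 0.85938 = 45.1 kips.
Governing: min(38.7, 27.1, 47.1, 45.1) = 27.1 kips → bearing.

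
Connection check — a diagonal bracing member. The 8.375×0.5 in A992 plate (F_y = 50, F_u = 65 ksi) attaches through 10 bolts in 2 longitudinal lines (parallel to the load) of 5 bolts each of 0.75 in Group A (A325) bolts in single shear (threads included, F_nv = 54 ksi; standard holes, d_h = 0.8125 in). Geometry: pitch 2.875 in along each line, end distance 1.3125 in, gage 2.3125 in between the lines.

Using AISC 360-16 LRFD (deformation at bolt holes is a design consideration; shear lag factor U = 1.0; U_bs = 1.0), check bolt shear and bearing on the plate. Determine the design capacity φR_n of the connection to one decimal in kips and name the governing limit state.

178.9 kips (bolt shear governs)

Bolt shear: A_b = π(0.75)²/4 = 0.44179 in². φR_n = 0.75 × 54 × 0.44179 × 10 × 1 = 178.9 kips.
Bearing (0.5 in plate, F_u = 65 ksi): end bolts L_c = 1.3125 − 0.8125/2 = 0.90625, R_n = min(1.2×0.90625×0.5×65, 2.4×0.75×0.5×65) = 35.344 kips/bolt; interior L_c = 2.875 − 0.8125 = 2.0625, R_n = 58.5 kips/bolt. φR_n = 0.75 × (2×35.344 + 8×58.5) = 404.0 kips.
Governing: min(178.9, 404.0) = 178.9 kips → bolt shear.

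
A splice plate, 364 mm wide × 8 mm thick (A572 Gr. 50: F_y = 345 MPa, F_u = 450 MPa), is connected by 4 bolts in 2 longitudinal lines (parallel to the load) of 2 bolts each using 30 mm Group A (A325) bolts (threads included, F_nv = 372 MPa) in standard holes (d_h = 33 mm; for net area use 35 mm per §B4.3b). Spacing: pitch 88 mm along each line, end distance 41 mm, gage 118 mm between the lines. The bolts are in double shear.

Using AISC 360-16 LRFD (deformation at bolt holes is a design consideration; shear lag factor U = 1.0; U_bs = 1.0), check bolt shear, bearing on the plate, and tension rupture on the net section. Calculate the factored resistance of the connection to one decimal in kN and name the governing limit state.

Bolt shear: A_b = π(30)²/4 = 706.86 mm². φR_n = 0.75 × 372 × 706.86 × 4 × 2 = 1577.7 kN.
Bearing (8 mm plate, F_u = 450 MPa): end bolts L_c = 41 − 33/2 = 24.5, R_n = min(1.2×24.5×8×450, 2.4×30×8×450) = 105.84 kN/bolt; interior L_c = 88 − 33 = 55, R_n = 237.6 kN/bolt. φR_n = 0.75 × (2×105.84 + 2×237.6) = 515.2 kN.
Tension rupture (net): A_n = (364 − 2×35)×8 = 2352 mm² (U = 1.0, A_e = A_n). φR_n = 0.75 × 450 × 2352 = 793.8 kN.
Governing: min(1577.7, 515.2, 793.8) = 515.2 kN → bearing.

515.2 kN (bearing governs)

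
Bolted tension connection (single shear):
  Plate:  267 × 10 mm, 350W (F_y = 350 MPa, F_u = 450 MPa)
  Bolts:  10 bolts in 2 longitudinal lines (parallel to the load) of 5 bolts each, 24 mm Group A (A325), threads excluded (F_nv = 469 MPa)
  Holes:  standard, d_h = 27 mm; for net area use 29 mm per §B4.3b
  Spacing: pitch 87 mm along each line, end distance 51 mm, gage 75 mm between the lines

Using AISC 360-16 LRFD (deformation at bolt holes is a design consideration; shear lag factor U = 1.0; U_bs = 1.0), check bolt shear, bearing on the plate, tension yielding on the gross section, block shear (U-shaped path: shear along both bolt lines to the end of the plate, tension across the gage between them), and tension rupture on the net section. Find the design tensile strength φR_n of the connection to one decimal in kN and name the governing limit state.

705.4 kN (net-section rupture governs)

Bolt shear: A_b = π(24)²/4 = 452.39 mm². φR_n = 0.75 × 469 × 452.39 × 10 × 1 = 1591.3 kN.
Bearing (10 mm plate, F_u = 450 MPa): end bolts L_c = 51 − 27/2 = 37.5, R_n = min(1.2×37.5×10×450, 2.4×24×10×450) = 202.5 kN/bolt; interior L_c = 87 − 27 = 60, R_n = 259.2 kN/bolt. φR_n = 0.75 × (2×202.5 + 8×259.2) = 1859.0 kN.
Tension yield (gross): A_g = 267×10 = 2670 mm². φR_n = 0.90 × 350 × 2670 = 841.1 kN.
Block shear: shear path 2×[51+4×87] = 2×399 mm, A_gv = 7980, A_nv = 2×(399 − 4.5×29)×10 = 5370 mm²; tension across gage: (75 − 1×29)×10 = 460 mm². R_n = min(0.6×450×5370, 0.6×350×7980) + 1.0×450×460 = min(1449.9, 1675.8) + 207 = 1656.9 kN. φR_n = 0.75 × 1656.9 = 1242.7 kN.
Tension rupture (net): A_n = (267 − 2×29)×10 = 2090 mm² (U = 1.0, A_e = A_n). φR_n = 0.75 × 450 × 2090 = 705.4 kN.
Governing: min(1591.3, 1859.0, 841.1, 1242.7, 705.4) = 705.4 kN → net-section rupture.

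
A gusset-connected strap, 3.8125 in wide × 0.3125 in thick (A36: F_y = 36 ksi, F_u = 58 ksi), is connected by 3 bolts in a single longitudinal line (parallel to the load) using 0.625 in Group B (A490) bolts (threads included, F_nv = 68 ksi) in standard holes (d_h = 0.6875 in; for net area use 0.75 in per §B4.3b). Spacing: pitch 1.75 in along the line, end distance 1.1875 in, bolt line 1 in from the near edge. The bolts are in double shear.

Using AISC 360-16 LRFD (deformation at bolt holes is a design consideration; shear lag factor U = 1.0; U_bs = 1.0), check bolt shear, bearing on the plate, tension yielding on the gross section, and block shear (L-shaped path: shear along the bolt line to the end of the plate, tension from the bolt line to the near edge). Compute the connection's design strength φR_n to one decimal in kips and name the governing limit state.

31.4 kips (block shear governs)

Bolt shear: A_b = π(0.625)²/4 = 0.3068 in². φR_n = 0.75 × 68 × 0.3068 × 3 × 2 = 93.9 kips.
Bearing (0.3125 in plate, F_u = 58 ksi): end bolts L_c = 1.1875 − 0.6875/2 = 0.84375, R_n = min(1.2×0.84375×0.3125×58, 2.4×0.625×0.3125×58) = 18.352 kips/bolt; interior L_c = 1.75 − 0.6875 = 1.0625, R_n = 23.109 kips/bolt. φR_n = 0.75 × (1×18.352 + 2×23.109) = 48.4 kips.
Tension yield (gross): A_g = 3.8125×0.3125 = 1.1914 in². φR_n = 0.90 × 36 × 1.1914 = 38.6 kips.
Block shear: shear path 1×[1.1875+2×1.75] = 1×4.6875 in, A_gv = 1.4648, A_nv = 1×(4.6875 − 2.5×0.75)×0.3125 = 0.87891 in²; tension to near edge: (1 − 0.5×0.75)×0.3125 = 0.19531 in². R_n = min(0.6×58×0.87891, 0.6×36×1.4648) + 1.0×58×0.19531 = min(30.586, 31.64) + 11.328 = 41.914 kips. φR_n = 0.75 × 41.914 = 31.4 kips.
Governing: min(93.9, 48.4, 38.6, 31.4) = 31.4 kips → block shear.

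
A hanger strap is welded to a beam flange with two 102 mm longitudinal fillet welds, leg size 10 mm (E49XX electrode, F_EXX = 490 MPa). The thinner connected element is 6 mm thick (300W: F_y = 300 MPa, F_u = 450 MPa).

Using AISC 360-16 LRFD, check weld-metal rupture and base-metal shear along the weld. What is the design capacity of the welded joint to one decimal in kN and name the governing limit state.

Weld metal: throat = 0.707×10 = 7.07 mm, L = 2×102 = 204 mm. φR_n = 0.75 × 0.6 × 490 × 7.07 × 204 = 318.0 kN.
Base metal shear (6 mm plate): yield φR_n = 1.0×0.6×300×6×204 = 220.3 kN; rupture φR_n = 0.75×0.6×450×6×204 = 247.9 kN; take 220.3 kN (yield).
Governing: min(318.0, 220.3) = 220.3 kN → base-metal shear.

220.3 kN (base-metal shear governs)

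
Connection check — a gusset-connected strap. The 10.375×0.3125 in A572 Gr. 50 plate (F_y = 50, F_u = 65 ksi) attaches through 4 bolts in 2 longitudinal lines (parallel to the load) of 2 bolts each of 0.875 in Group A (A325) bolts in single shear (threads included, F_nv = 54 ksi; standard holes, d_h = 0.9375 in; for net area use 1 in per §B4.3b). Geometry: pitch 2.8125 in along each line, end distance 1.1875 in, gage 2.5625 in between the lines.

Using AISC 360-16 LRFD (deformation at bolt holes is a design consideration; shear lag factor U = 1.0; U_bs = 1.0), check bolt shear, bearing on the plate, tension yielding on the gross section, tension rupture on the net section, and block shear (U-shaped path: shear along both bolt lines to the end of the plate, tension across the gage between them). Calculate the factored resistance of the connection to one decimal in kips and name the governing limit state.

69.5 kips (block shear governs)

Bolt shear: A_b = π(0.875)²/4 = 0.60132 in². φR_n = 0.75 × 54 × 0.60132 × 4 × 1 = 97.4 kips.
Bearing (0.3125 in plate, F_u = 65 ksi): end bolts L_c = 1.1875 − 0.9375/2 = 0.71875, R_n = min(1.2×0.71875×0.3125×65, 2.4×0.875×0.3125×65) = 17.52 kips/bolt; interior L_c = 2.8125 − 0.9375 = 1.875, R_n = 42.656 kips/bolt. φR_n = 0.75 × (2×17.52 + 2×42.656) = 90.3 kips.
Tension yield (gross): A_g = 10.375×0.3125 = 3.2422 in². φR_n = 0.90 × 50 × 3.2422 = 145.9 kips.
Tension rupture (net): A_n = (10.375 − 2×1)×0.3125 = 2.6172 in² (U = 1.0, A_e = A_n). φR_n = 0.75 × 65 × 2.6172 = 127.6 kips.
Block shear: shear path 2×[1.1875+1×2.8125] = 2×4 in, A_gv = 2.5, A_nv = 2×(4 − 1.5×1)×0.3125 = 1.5625 in²; tension across gage: (2.5625 − 1×1)×0.3125 = 0.48828 in². R_n = min(0.6×65×1.5625, 0.6×50×2.5) + 1.0×65×0.48828 = min(60.938, 75) + 31.738 = 92.676 kips. φR_n = 0.75 × 92.676 = 69.5 kips.
Governing: min(97.4, 90.3, 145.9, 127.6, 69.5) = 69.5 kips → block shear.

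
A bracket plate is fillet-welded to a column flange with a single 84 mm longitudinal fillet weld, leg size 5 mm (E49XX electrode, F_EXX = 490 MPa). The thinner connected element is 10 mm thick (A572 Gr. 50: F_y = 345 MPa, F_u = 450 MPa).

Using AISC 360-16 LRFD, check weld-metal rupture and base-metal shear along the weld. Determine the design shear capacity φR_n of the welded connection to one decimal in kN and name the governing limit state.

65.5 kN (weld metal governs)

Weld metal: throat = 0.707×5 = 3.535 mm, L = 84 mm. φR_n = 0.75 × 0.6 × 490 × 3.535 × 84 = 65.5 kN.
Base metal shear (10 mm plate): yield φR_n = 1.0×0.6×345×10×84 = 173.9 kN; rupture φR_n = 0.75×0.6×450×10×84 = 170.1 kN; take 170.1 kN (rupture).
Governing: min(65.5, 170.1) = 65.5 kN → weld metal.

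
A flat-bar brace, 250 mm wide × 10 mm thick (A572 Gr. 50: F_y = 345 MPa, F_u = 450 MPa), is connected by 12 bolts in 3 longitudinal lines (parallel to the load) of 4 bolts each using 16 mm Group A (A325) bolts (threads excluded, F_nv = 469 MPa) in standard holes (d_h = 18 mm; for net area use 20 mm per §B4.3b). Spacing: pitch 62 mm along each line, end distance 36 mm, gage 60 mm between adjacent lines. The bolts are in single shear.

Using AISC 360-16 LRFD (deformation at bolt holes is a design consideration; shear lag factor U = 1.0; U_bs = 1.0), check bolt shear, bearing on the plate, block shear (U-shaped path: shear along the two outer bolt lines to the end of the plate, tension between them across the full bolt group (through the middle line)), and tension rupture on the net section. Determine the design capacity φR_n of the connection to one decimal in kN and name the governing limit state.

Bolt shear: A_b = π(16)²/4 = 201.06 mm². φR_n = 0.75 × 469 × 201.06 × 12 × 1 = 848.7 kN.
Bearing (10 mm plate, F_u = 450 MPa): end bolts L_c = 36 − 18/2 = 27, R_n = min(1.2×27×10×450, 2.4×16×10×450) = 145.8 kN/bolt; interior L_c = 62 − 18 = 44, R_n = 172.8 kN/bolt. φR_n = 0.75 × (3×145.8 + 9×172.8) = 1494.5 kN.
Block shear: shear path 2×[36+3×62] = 2×222 mm, A_gv = 4440, A_nv = 2×(222 − 3.5×20)×10 = 3040 mm²; tension across gage: (120 − 2×20)×10 = 800 mm². R_n = min(0.6×450×3040, 0.6×345×4440) + 1.0×450×800 = min(820.8, 919.08) + 360 = 1180.8 kN. φR_n = 0.75 × 1180.8 = 885.6 kN.
Tension rupture (net): A_n = (250 − 3×20)×10 = 1900 mm² (U = 1.0, A_e = A_n). φR_n = 0.75 × 450 × 1900 = 641.3 kN.
Governing: min(848.7, 1494.5, 885.6, 641.3) = 641.3 kN → net-section rupture.

641.3 kN (net-section rupture governs)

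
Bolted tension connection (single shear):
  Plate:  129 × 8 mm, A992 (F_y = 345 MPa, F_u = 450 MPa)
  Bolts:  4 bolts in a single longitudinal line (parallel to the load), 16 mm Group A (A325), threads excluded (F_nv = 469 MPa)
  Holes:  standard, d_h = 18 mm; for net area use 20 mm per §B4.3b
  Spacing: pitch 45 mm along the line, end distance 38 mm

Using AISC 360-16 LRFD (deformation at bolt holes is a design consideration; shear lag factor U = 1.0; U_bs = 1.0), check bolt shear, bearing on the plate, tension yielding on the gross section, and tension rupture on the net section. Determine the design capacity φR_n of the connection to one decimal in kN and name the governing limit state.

282.9 kN (bolt shear governs)

Bolt shear: A_b = π(16)²/4 = 201.06 mm². φR_n = 0.75 × 469 × 201.06 × 4 × 1 = 282.9 kN.
Bearing (8 mm plate, F_u = 450 MPa): end bolts L_c = 38 − 18/2 = 29, R_n = min(1.2×29×8×450, 2.4×16×8×450) = 125.28 kN/bolt; interior L_c = 45 − 18 = 27, R_n = 116.64 kN/bolt. φR_n = 0.75 × (1×125.28 + 3×116.64) = 356.4 kN.
Tension yield (gross): A_g = 129×8 = 1032 mm². φR_n = 0.90 × 345 × 1032 = 320.4 kN.
Tension rupture (net): A_n = (129 − 1×20)×8 = 872 mm² (U = 1.0, A_e = A_n). φR_n = 0.75 × 450 × 872 = 294.3 kN.
Governing: min(282.9, 356.4, 320.4, 294.3) = 282.9 kN → bolt shear.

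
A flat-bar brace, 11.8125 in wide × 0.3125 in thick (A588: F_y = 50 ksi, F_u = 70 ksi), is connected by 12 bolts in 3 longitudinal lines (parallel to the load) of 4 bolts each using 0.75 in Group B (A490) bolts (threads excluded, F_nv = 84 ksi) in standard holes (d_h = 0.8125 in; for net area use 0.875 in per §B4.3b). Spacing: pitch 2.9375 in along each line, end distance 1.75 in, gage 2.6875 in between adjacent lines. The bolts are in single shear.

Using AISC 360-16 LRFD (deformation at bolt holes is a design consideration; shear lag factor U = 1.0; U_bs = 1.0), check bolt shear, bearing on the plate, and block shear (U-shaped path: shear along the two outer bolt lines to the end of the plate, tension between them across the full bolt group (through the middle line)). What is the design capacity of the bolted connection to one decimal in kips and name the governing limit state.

207.1 kips (block shear governs)

Bolt shear: A_b = π(0.75)²/4 = 0.44179 in². φR_n = 0.75 × 84 × 0.44179 × 12 × 1 = 334.0 kips.
Bearing (0.3125 in plate, F_u = 70 ksi): end bolts L_c = 1.75 − 0.8125/2 = 1.34375, R_n = min(1.2×1.34375×0.3125×70, 2.4×0.75×0.3125×70) = 35.273 kips/bolt; interior L_c = 2.9375 − 0.8125 = 2.125, R_n = 39.375 kips/bolt. φR_n = 0.75 × (3×35.273 + 9×39.375) = 345.1 kips.
Block shear: shear path 2×[1.75+3×2.9375] = 2×10.5625 in, A_gv = 6.6016, A_nv = 2×(10.5625 − 3.5×0.875)×0.3125 = 4.6875 in²; tension across gage: (5.375 − 2×0.875)×0.3125 = 1.1328 in². R_n = min(0.6×70×4.6875, 0.6×50×6.6016) + 1.0×70×1.1328 = min(196.88, 198.05) + 79.296 = 276.18 kips. φR_n = 0.75 × 276.18 = 207.1 kips.
Governing: min(334.0, 345.1, 207.1) = 207.1 kips → block shear.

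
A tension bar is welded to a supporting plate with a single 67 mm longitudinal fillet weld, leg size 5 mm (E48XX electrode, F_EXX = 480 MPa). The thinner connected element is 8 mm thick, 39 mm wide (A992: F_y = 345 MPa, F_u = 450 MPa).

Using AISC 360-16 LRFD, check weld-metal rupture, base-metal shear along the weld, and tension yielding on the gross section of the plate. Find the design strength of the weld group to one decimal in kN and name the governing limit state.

Weld metal: throat = 0.707×5 = 3.535 mm, L = 67 mm. φR_n = 0.75 × 0.6 × 480 × 3.535 × 67 = 51.2 kN.
Base metal shear (8 mm plate): yield φR_n = 1.0×0.6×345×8×67 = 111.0 kN; rupture φR_n = 0.75×0.6×450×8×67 = 108.5 kN; take 108.5 kN (rupture).
Tension yield (gross): A_g = 39×8 = 312 mm². φR_n = 0.90 × 345 × 312 = 96.9 kN.
Governing: min(51.2, 108.5, 96.9) = 51.2 kN → weld metal.

51.2 kN (weld metal governs)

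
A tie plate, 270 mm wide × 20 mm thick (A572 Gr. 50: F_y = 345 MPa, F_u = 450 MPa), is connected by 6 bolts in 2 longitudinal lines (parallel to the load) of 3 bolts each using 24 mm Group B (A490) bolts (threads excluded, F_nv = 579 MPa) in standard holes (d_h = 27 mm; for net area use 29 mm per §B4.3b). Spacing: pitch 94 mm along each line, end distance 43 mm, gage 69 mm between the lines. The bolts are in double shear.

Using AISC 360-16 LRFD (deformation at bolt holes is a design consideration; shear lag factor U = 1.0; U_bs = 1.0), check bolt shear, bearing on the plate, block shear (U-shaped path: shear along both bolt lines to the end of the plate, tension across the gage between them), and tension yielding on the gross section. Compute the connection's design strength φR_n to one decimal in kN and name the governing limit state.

Bolt shear: A_b = π(24)²/4 = 452.39 mm². φR_n = 0.75 × 579 × 452.39 × 6 × 2 = 2357.4 kN.
Bearing (20 mm plate, F_u = 450 MPa): end bolts L_c = 43 − 27/2 = 29.5, R_n = min(1.2×29.5×20×450, 2.4×24×20×450) = 318.6 kN/bolt; interior L_c = 94 − 27 = 67, R_n = 518.4 kN/bolt. φR_n = 0.75 × (2×318.6 + 4×518.4) = 2033.1 kN.
Block shear: shear path 2×[43+2×94] = 2×231 mm, A_gv = 9240, A_nv = 2×(231 − 2.5×29)×20 = 6340 mm²; tension across gage: (69 − 1×29)×20 = 800 mm². R_n = min(0.6×450×6340, 0.6×345×9240) + 1.0×450×800 = min(1711.8, 1912.7) + 360 = 2071.8 kN. φR_n = 0.75 × 2071.8 = 1553.9 kN.
Tension yield (gross): A_g = 270×20 = 5400 mm². φR_n = 0.90 × 345 × 5400 = 1676.7 kN.
Governing: min(2357.4, 2033.1, 1553.9, 1676.7) = 1553.9 kN → block shear.

1553.9 kN (block shear governs)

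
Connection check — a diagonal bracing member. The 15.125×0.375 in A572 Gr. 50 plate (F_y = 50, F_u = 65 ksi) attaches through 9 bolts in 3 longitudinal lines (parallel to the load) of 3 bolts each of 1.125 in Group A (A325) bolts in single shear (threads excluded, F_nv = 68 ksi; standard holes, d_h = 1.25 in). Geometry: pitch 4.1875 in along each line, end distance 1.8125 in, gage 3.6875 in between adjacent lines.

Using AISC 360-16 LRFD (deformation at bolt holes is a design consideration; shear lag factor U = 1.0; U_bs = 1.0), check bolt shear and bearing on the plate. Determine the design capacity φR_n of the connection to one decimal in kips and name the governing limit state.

374.3 kips (bearing governs)

Bolt shear: A_b = π(1.125)²/4 = 0.99402 in². φR_n = 0.75 × 68 × 0.99402 × 9 × 1 = 456.3 kips.
Bearing (0.375 in plate, F_u = 65 ksi): end bolts L_c = 1.8125 − 1.25/2 = 1.1875, R_n = min(1.2×1.1875×0.375×65, 2.4×1.125×0.375×65) = 34.734 kips/bolt; interior L_c = 4.1875 − 1.25 = 2.9375, R_n = 65.813 kips/bolt. φR_n = 0.75 × (3×34.734 + 6×65.813) = 374.3 kips.
Governing: min(456.3, 374.3) = 374.3 kips → bearing.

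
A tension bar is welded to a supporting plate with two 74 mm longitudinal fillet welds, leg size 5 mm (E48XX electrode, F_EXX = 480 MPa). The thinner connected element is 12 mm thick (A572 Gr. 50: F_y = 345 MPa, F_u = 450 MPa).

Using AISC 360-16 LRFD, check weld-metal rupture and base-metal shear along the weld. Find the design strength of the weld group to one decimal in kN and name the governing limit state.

113.0 kN (weld metal governs)

Weld metal: throat = 0.707×5 = 3.535 mm, L = 2×74 = 148 mm. φR_n = 0.75 × 0.6 × 480 × 3.535 × 148 = 113.0 kN.
Base metal shear (12 mm plate): yield φR_n = 1.0×0.6×345×12×148 = 367.6 kN; rupture φR_n = 0.75×0.6×450×12×148 = 359.6 kN; take 359.6 kN (rupture).
Governing: min(113.0, 359.6) = 113.0 kN → weld metal.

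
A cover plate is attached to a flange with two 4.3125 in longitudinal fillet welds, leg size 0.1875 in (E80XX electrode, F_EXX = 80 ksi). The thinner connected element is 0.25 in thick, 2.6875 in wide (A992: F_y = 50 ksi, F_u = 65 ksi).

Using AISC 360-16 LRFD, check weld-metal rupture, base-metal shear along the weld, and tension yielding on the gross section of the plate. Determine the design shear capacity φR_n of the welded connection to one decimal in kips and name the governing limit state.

Weld metal: throat = 0.707×0.1875 = 0.13256 in, L = 2×4.3125 = 8.625 in. φR_n = 0.75 × 0.6 × 80 × 0.13256 × 8.625 = 41.2 kips.
Base metal shear (0.25 in plate): yield φR_n = 1.0×0.6×50×0.25×8.625 = 64.7 kips; rupture φR_n = 0.75×0.6×65×0.25×8.625 = 63.1 kips; take 63.1 kips (rupture).
Tension yield (gross): A_g = 2.6875×0.25 = 0.67188 in². φR_n = 0.90 × 50 × 0.67188 = 30.2 kips.
Governing: min(41.2, 63.1, 30.2) = 30.2 kips → gross-section yield.

30.2 kips (gross-section yield governs)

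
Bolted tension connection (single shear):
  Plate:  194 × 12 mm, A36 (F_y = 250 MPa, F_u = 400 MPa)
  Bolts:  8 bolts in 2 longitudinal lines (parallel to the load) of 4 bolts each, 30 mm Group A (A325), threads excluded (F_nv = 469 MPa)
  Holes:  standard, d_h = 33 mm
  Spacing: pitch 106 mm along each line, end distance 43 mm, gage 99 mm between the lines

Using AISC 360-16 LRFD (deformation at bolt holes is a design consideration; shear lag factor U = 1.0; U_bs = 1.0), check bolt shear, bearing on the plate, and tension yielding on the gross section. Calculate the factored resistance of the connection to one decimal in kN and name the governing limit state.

523.8 kN (gross-section yield governs)

Bolt shear: A_b = π(30)²/4 = 706.86 mm². φR_n = 0.75 × 469 × 706.86 × 8 × 1 = 1989.1 kN.
Bearing (12 mm plate, F_u = 400 MPa): end bolts L_c = 43 − 33/2 = 26.5, R_n = min(1.2×26.5×12×400, 2.4×30×12×400) = 152.64 kN/bolt; interior L_c = 106 − 33 = 73, R_n = 345.6 kN/bolt. φR_n = 0.75 × (2×152.64 + 6×345.6) = 1784.2 kN.
Tension yield (gross): A_g = 194×12 = 2328 mm². φR_n = 0.90 × 250 × 2328 = 523.8 kN.
Governing: min(1989.1, 1784.2, 523.8) = 523.8 kN → gross-section yield.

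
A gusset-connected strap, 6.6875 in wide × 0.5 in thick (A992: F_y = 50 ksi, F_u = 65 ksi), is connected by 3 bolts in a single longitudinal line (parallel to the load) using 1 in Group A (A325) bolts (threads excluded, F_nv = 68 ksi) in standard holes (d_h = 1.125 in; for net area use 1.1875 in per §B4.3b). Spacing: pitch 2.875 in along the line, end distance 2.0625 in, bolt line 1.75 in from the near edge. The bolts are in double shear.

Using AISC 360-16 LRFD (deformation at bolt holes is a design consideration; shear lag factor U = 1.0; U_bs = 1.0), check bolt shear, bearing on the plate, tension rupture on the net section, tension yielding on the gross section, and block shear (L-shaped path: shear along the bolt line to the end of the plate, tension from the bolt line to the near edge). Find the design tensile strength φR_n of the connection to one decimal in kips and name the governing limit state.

99.0 kips (block shear governs)

Bolt shear: A_b = π(1)²/4 = 0.7854 in². φR_n = 0.75 × 68 × 0.7854 × 3 × 2 = 240.3 kips.
Bearing (0.5 in plate, F_u = 65 ksi): end bolts L_c = 2.0625 − 1.125/2 = 1.5, R_n = min(1.2×1.5×0.5×65, 2.4×1×0.5×65) = 58.5 kips/bolt; interior L_c = 2.875 − 1.125 = 1.75, R_n = 68.25 kips/bolt. φR_n = 0.75 × (1×58.5 + 2×68.25) = 146.3 kips.
Tension rupture (net): A_n = (6.6875 − 1×1.1875)×0.5 = 2.75 in² (U = 1.0, A_e = A_n). φR_n = 0.75 × 65 × 2.75 = 134.1 kips.
Tension yield (gross): A_g = 6.6875×0.5 = 3.3438 in². φR_n = 0.90 × 50 × 3.3438 = 150.5 kips.
Block shear: shear path 1×[2.0625+2×2.875] = 1×7.8125 in, A_gv = 3.9063, A_nv = 1×(7.8125 − 2.5×1.1875)×0.5 = 2.4219 in²; tension to near edge: (1.75 − 0.5×1.1875)×0.5 = 0.57813 in². R_n = min(0.6×65×2.4219, 0.6×50×3.9063) + 1.0×65×0.57813 = min(94.454, 117.19) + 37.578 = 132.03 kips. φR_n = 0.75 × 132.03 = 99.0 kips.
Governing: min(240.3, 146.3, 134.1, 150.5, 99.0) = 99.0 kips → block shear.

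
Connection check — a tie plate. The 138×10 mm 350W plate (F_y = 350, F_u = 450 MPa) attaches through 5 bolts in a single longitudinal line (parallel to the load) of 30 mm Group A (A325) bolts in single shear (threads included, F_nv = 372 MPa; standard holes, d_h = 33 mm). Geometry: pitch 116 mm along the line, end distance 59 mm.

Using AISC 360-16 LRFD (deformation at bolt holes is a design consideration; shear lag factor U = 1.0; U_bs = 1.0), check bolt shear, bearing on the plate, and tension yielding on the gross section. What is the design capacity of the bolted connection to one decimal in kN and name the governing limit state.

434.7 kN (gross-section yield governs)

Bolt shear: A_b = π(30)²/4 = 706.86 mm². φR_n = 0.75 × 372 × 706.86 × 5 × 1 = 986.1 kN.
Bearing (10 mm plate, F_u = 450 MPa): end bolts L_c = 59 − 33/2 = 42.5, R_n = min(1.2×42.5×10×450, 2.4×30×10×450) = 229.5 kN/bolt; interior L_c = 116 − 33 = 83, R_n = 324 kN/bolt. φR_n = 0.75 × (1×229.5 + 4×324) = 1144.1 kN.
Tension yield (gross): A_g = 138×10 = 1380 mm². φR_n = 0.90 × 350 × 1380 = 434.7 kN.
Governing: min(986.1, 1144.1, 434.7) = 434.7 kN → gross-section yield.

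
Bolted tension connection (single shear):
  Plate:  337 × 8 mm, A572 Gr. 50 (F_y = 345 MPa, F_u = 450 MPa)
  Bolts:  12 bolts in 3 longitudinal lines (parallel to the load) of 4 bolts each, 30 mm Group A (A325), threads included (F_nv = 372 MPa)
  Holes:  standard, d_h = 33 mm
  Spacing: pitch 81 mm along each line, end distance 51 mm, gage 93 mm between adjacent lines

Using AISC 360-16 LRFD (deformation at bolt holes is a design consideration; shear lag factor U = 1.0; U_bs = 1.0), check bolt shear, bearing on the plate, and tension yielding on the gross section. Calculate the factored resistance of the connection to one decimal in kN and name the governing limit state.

837.1 kN (gross-section yield governs)

Bolt shear: A_b = π(30)²/4 = 706.86 mm². φR_n = 0.75 × 372 × 706.86 × 12 × 1 = 2366.6 kN.
Bearing (8 mm plate, F_u = 450 MPa): end bolts L_c = 51 − 33/2 = 34.5, R_n = min(1.2×34.5×8×450, 2.4×30×8×450) = 149.04 kN/bolt; interior L_c = 81 − 33 = 48, R_n = 207.36 kN/bolt. φR_n = 0.75 × (3×149.04 + 9×207.36) = 1735.0 kN.
Tension yield (gross): A_g = 337×8 = 2696 mm². φR_n = 0.90 × 345 × 2696 = 837.1 kN.
Governing: min(2366.6, 1735.0, 837.1) = 837.1 kN → gross-section yield.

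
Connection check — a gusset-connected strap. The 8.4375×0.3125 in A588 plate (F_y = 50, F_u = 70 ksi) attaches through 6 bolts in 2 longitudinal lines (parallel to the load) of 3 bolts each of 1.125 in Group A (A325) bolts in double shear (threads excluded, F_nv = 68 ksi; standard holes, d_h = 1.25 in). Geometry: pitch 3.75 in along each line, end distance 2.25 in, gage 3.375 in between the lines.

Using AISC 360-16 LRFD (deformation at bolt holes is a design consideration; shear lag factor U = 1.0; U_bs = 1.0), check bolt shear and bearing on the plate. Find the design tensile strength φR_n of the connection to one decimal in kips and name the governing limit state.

Bolt shear: A_b = π(1.125)²/4 = 0.99402 in². φR_n = 0.75 × 68 × 0.99402 × 6 × 2 = 608.3 kips.
Bearing (0.3125 in plate, F_u = 70 ksi): end bolts L_c = 2.25 − 1.25/2 = 1.625, R_n = min(1.2×1.625×0.3125×70, 2.4×1.125×0.3125×70) = 42.656 kips/bolt; interior L_c = 3.75 − 1.25 = 2.5, R_n = 59.063 kips/bolt. φR_n = 0.75 × (2×42.656 + 4×59.063) = 241.2 kips.
Governing: min(608.3, 241.2) = 241.2 kips → bearing.

241.2 kips (bearing governs)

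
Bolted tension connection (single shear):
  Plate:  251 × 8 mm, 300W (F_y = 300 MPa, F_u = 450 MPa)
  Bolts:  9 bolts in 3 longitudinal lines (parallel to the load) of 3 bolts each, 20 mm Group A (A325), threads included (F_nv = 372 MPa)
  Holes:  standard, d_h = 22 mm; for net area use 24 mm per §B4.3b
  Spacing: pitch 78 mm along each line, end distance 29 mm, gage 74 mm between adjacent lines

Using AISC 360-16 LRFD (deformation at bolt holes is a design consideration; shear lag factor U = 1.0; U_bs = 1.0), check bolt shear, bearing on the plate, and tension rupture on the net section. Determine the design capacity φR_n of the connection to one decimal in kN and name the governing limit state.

Bolt shear: A_b = π(20)²/4 = 314.16 mm². φR_n = 0.75 × 372 × 314.16 × 9 × 1 = 788.9 kN.
Bearing (8 mm plate, F_u = 450 MPa): end bolts L_c = 29 − 22/2 = 18, R_n = min(1.2×18×8×450, 2.4×20×8×450) = 77.76 kN/bolt; interior L_c = 78 − 22 = 56, R_n = 172.8 kN/bolt. φR_n = 0.75 × (3×77.76 + 6×172.8) = 952.6 kN.
Tension rupture (net): A_n = (251 − 3×24)×8 = 1432 mm² (U = 1.0, A_e = A_n). φR_n = 0.75 × 450 × 1432 = 483.3 kN.
Governing: min(788.9, 952.6, 483.3) = 483.3 kN → net-section rupture.

483.3 kN (net-section rupture governs)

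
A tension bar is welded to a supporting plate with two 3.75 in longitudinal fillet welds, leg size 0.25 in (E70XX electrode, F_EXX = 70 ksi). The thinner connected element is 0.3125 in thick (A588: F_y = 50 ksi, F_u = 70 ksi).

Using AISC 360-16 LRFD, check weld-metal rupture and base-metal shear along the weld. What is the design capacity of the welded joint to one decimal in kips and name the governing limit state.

41.8 kips (weld metal governs)

Weld metal: throat = 0.707×0.25 = 0.17675 in, L = 2×3.75 = 7.5 in. φR_n = 0.75 × 0.6 × 70 × 0.17675 × 7.5 = 41.8 kips.
Base metal shear (0.3125 in plate): yield φR_n = 1.0×0.6×50×0.3125×7.5 = 70.3 kips; rupture φR_n = 0.75×0.6×70×0.3125×7.5 = 73.8 kips; take 70.3 kips (yield).
Governing: min(41.8, 70.3) = 41.8 kips → weld metal.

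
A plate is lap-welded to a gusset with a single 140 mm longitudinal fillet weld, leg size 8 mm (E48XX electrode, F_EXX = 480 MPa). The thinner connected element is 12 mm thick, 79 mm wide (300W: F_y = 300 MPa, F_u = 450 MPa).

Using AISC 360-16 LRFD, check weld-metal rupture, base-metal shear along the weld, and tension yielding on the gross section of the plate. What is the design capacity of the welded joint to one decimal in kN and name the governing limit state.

171.0 kN (weld metal governs)

Weld metal: throat = 0.707×8 = 5.656 mm, L = 140 mm. φR_n = 0.75 × 0.6 × 480 × 5.656 × 140 = 171.0 kN.
Base metal shear (12 mm plate): yield φR_n = 1.0×0.6×300×12×140 = 302.4 kN; rupture φR_n = 0.75×0.6×450×12×140 = 340.2 kN; take 302.4 kN (yield).
Tension yield (gross): A_g = 79×12 = 948 mm². φR_n = 0.90 × 300 × 948 = 256.0 kN.
Governing: min(171.0, 302.4, 256.0) = 171.0 kN → weld metal.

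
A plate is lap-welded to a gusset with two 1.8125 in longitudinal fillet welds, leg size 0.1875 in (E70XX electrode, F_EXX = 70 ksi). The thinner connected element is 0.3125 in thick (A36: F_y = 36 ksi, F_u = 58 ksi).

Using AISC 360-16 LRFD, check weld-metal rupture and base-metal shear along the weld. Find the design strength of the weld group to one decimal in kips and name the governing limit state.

15.1 kips (weld metal governs)

Weld metal: throat = 0.707×0.1875 = 0.13256 in, L = 2×1.8125 = 3.625 in. φR_n = 0.75 × 0.6 × 70 × 0.13256 × 3.625 = 15.1 kips.
Base metal shear (0.3125 in plate): yield φR_n = 1.0×0.6×36×0.3125×3.625 = 24.5 kips; rupture φR_n = 0.75×0.6×58×0.3125×3.625 = 29.6 kips; take 24.5 kips (yield).
Governing: min(15.1, 24.5) = 15.1 kips → weld metal.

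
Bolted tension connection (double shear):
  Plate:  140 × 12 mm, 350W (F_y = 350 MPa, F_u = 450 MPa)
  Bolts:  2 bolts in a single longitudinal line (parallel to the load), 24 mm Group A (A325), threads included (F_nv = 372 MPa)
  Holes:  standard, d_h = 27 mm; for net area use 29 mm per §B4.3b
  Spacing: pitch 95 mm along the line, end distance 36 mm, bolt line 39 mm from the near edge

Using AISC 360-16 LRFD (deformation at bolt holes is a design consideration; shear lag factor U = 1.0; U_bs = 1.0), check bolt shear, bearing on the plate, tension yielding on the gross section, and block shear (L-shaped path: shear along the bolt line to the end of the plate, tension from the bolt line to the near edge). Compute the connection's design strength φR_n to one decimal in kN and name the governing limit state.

311.9 kN (block shear governs)

Bolt shear: A_b = π(24)²/4 = 452.39 mm². φR_n = 0.75 × 372 × 452.39 × 2 × 2 = 504.9 kN.
Bearing (12 mm plate, F_u = 450 MPa): end bolts L_c = 36 − 27/2 = 22.5, R_n = min(1.2×22.5×12×450, 2.4×24×12×450) = 145.8 kN/bolt; interior L_c = 95 − 27 = 68, R_n = 311.04 kN/bolt. φR_n = 0.75 × (1×145.8 + 1×311.04) = 342.6 kN.
Tension yield (gross): A_g = 140×12 = 1680 mm². φR_n = 0.90 × 350 × 1680 = 529.2 kN.
Block shear: shear path 1×[36+1×95] = 1×131 mm, A_gv = 1572, A_nv = 1×(131 − 1.5×29)×12 = 1050 mm²; tension to near edge: (39 − 0.5×29)×12 = 294 mm². R_n = min(0.6×450×1050, 0.6×350×1572) + 1.0×450×294 = min(283.5, 330.12) + 132.3 = 415.8 kN. φR_n = 0.75 × 415.8 = 311.9 kN.
Governing: min(504.9, 342.6, 529.2, 311.9) = 311.9 kN → block shear.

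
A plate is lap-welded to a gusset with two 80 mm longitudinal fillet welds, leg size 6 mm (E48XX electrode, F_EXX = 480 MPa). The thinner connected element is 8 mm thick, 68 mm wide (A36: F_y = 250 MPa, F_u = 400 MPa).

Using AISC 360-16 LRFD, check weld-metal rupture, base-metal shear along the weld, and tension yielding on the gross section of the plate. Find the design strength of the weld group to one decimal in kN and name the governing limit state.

Weld metal: throat = 0.707×6 = 4.242 mm, L = 2×80 = 160 mm. φR_n = 0.75 × 0.6 × 480 × 4.242 × 160 = 146.6 kN.
Base metal shear (8 mm plate): yield φR_n = 1.0×0.6×250×8×160 = 192.0 kN; rupture φR_n = 0.75×0.6×400×8×160 = 230.4 kN; take 192.0 kN (yield).
Tension yield (gross): A_g = 68×8 = 544 mm². φR_n = 0.90 × 250 × 544 = 122.4 kN.
Governing: min(146.6, 192.0, 122.4) = 122.4 kN → gross-section yield.

122.4 kN (gross-section yield governs)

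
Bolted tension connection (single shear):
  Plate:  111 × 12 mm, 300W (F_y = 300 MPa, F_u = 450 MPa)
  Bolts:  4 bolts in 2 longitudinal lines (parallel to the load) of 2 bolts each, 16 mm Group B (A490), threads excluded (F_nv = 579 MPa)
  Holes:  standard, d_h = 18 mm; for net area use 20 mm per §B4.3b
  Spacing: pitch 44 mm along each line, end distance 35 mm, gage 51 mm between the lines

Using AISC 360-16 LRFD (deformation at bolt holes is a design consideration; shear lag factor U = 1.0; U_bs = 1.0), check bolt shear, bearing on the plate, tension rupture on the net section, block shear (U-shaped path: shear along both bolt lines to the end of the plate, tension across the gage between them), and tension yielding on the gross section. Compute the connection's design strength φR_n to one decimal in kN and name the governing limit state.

287.6 kN (net-section rupture governs)

Bolt shear: A_b = π(16)²/4 = 201.06 mm². φR_n = 0.75 × 579 × 201.06 × 4 × 1 = 349.2 kN.
Bearing (12 mm plate, F_u = 450 MPa): end bolts L_c = 35 − 18/2 = 26, R_n = min(1.2×26×12×450, 2.4×16×12×450) = 168.48 kN/bolt; interior L_c = 44 − 18 = 26, R_n = 168.48 kN/bolt. φR_n = 0.75 × (2×168.48 + 2×168.48) = 505.4 kN.
Tension rupture (net): A_n = (111 − 2×20)×12 = 852 mm² (U = 1.0, A_e = A_n). φR_n = 0.75 × 450 × 852 = 287.6 kN.
Block shear: shear path 2×[35+1×44] = 2×79 mm, A_gv = 1896, A_nv = 2×(79 − 1.5×20)×12 = 1176 mm²; tension across gage: (51 − 1×20)×12 = 372 mm². R_n = min(0.6×450×1176, 0.6×300×1896) + 1.0×450×372 = min(317.52, 341.28) + 167.4 = 484.92 kN. φR_n = 0.75 × 484.92 = 363.7 kN.
Tension yield (gross): A_g = 111×12 = 1332 mm². φR_n = 0.90 × 300 × 1332 = 359.6 kN.
Governing: min(349.2, 505.4, 287.6, 363.7, 359.6) = 287.6 kN → net-section rupture.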